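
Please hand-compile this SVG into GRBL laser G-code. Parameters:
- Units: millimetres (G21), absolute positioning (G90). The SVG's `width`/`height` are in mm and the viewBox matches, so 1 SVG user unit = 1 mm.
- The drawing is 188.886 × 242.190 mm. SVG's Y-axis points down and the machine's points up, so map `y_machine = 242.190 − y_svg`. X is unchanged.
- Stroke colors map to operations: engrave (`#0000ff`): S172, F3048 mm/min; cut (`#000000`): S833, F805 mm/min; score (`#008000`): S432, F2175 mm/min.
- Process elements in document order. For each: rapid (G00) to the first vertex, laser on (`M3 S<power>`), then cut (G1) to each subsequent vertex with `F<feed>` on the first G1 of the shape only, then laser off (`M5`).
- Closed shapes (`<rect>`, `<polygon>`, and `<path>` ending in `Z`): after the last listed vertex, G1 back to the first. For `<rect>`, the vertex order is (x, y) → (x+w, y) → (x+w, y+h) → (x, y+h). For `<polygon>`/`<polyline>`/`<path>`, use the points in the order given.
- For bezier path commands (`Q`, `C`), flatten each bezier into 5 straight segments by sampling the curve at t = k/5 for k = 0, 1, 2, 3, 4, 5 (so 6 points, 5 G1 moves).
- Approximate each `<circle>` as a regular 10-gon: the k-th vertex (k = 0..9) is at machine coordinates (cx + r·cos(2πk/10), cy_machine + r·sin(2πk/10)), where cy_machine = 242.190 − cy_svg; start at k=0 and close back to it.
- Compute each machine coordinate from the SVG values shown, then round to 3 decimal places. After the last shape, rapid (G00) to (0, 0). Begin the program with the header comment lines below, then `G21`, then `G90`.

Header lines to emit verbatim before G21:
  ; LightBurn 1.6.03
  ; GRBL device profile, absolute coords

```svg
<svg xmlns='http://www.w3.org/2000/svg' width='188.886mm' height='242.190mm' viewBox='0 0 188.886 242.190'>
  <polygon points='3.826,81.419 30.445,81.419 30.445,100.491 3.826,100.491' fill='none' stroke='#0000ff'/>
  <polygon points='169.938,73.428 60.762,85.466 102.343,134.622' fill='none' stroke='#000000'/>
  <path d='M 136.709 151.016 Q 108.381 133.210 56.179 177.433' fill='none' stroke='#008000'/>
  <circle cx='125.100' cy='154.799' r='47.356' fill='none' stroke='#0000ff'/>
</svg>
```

; LightBurn 1.6.03
; GRBL device profile, absolute coords
G21
G90
G00 X3.826 Y160.771
M3 S172
G1 X30.445 Y160.771 F3048
G1 X30.445 Y141.699
G1 X3.826 Y141.699
G1 X3.826 Y160.771
M5
G00 X169.938 Y168.762
M3 S833
G1 X60.762 Y156.724 F805
G1 X102.343 Y107.568
G1 X169.938 Y168.762
M5
G00 X136.709 Y91.174
M3 S432
G1 X124.423 Y95.815 F2175
G1 X110.227 Y95.494
G1 X94.121 Y90.211
G1 X76.105 Y79.965
G1 X56.179 Y64.757
M5
G00 X172.456 Y87.391
M3 S172
G1 X163.412 Y115.226 F3048
G1 X139.734 Y132.429
G1 X110.466 Y132.429
G1 X86.788 Y115.226
G1 X77.744 Y87.391
G1 X86.788 Y59.556
G1 X110.466 Y42.353
G1 X139.734 Y42.353
G1 X163.412 Y59.556
G1 X172.456 Y87.391
M5
G00 X0.000 Y0.000

viewBox `0 0 188.886 242.190` with mm width/height → 1 unit = 1 mm. Flip: y_m = 242.190 − y_svg.

**Shape 1** — `<polygon>` rectangle, stroke `#0000ff` → engrave (S172, F3048). Machine vertices: (3.826,160.771) → (30.445,160.771) → (30.445,141.699) → (3.826,141.699) → (3.826,160.771). Closed: final G1 returns to the first vertex.

**Shape 2** — `<polygon>` closed polygon, stroke `#000000` → cut (S833, F805). Machine vertices: (169.938,168.762) → (60.762,156.724) → (102.343,107.568) → (169.938,168.762). Closed: final G1 returns to the first vertex.

**Shape 3** — `<path>` quadratic bezier, stroke `#008000` → score (S432, F2175). Control points (SVG): P0=(136.709,151.016), P1=(108.381,133.210), P2=(56.179,177.433); sampled at t=k/5. Machine vertices: (136.709,91.174) → (124.423,95.815) → (110.227,95.494) → (94.121,90.211) → (76.105,79.965) → (56.179,64.757). Open path.

**Shape 4** — `<circle>` circle, stroke `#0000ff` → engrave (S172, F3048). Machine vertices: (172.456,87.391) → (163.412,115.226) → (139.734,132.429) → (110.466,132.429) → (86.788,115.226) → (77.744,87.391) → (86.788,59.556) → (110.466,42.353) → (139.734,42.353) → (163.412,59.556) → (172.456,87.391). Closed: final G1 returns to the first vertex.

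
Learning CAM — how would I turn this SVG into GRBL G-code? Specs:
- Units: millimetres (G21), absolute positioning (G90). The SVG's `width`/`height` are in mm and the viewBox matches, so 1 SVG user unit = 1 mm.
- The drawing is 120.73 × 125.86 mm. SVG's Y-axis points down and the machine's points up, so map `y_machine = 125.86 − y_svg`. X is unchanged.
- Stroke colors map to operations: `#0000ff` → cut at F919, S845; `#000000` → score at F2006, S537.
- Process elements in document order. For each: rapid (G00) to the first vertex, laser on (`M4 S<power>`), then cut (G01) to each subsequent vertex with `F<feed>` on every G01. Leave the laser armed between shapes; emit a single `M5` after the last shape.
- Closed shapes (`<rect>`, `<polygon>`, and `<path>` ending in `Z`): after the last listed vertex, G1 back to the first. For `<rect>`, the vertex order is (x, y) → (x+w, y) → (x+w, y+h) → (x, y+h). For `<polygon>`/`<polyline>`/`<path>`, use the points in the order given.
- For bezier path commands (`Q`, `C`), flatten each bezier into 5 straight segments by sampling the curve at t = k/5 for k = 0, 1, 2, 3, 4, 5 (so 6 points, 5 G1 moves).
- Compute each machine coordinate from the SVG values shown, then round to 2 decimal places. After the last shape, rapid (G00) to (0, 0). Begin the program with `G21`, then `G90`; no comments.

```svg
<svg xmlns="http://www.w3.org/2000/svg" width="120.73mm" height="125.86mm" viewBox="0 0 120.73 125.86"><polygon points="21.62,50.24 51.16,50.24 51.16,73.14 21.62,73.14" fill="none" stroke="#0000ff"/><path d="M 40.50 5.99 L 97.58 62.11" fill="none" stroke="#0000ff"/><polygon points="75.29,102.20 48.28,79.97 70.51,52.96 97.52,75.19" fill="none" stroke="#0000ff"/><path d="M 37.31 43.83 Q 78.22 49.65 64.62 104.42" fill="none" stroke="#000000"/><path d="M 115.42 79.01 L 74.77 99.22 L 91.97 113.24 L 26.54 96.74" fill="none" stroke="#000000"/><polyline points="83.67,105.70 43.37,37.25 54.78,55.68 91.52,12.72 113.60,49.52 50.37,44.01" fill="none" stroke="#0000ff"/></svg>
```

G21
G90
G00 X21.62 Y75.62
M4 S845
G01 X51.16 Y75.62 F919
G01 X51.16 Y52.72 F919
G01 X21.62 Y52.72 F919
G01 X21.62 Y75.62 F919
G00 X40.50 Y119.87
M4 S845
G01 X97.58 Y63.75 F919
G00 X75.29 Y23.66
M4 S845
G01 X48.28 Y45.89 F919
G01 X70.51 Y72.90 F919
G01 X97.52 Y50.67 F919
G01 X75.29 Y23.66 F919
G00 X37.31 Y82.03
M4 S537
G01 X51.49 Y77.74 F2006
G01 X61.32 Y69.54 F2006
G01 X66.78 Y57.42 F2006
G01 X67.88 Y41.39 F2006
G01 X64.62 Y21.44 F2006
G00 X115.42 Y46.85
M4 S537
G01 X74.77 Y26.64 F2006
G01 X91.97 Y12.62 F2006
G01 X26.54 Y29.12 F2006
G00 X83.67 Y20.16
M4 S845
G01 X43.37 Y88.61 F919
G01 X54.78 Y70.18 F919
G01 X91.52 Y113.14 F919
G01 X113.60 Y76.34 F919
G01 X50.37 Y81.85 F919
M5
G00 X0.00 Y0.00

1 u = 1 mm; y_m = 125.86 − y.

[1] `<polygon>` rectangle, #0000ff→cut S845 F919: (21.62,75.62) → (51.16,75.62) → (51.16,52.72) → (21.62,52.72) → (21.62,75.62) (closed)

[2] `<path>` line segment, #0000ff→cut S845 F919: (40.50,119.87) → (97.58,63.75)

[3] `<polygon>` regular polygon, #0000ff→cut S845 F919: (75.29,23.66) → (48.28,45.89) → (70.51,72.90) → (97.52,50.67) → (75.29,23.66) (closed)

[4] `<path>` quadratic bezier, #000000→score S537 F2006: (37.31,82.03) → (51.49,77.74) → (61.32,69.54) → (66.78,57.42) → (67.88,41.39) → (64.62,21.44)

[5] `<path>` open polyline, #000000→score S537 F2006: (115.42,46.85) → (74.77,26.64) → (91.97,12.62) → (26.54,29.12)

[6] `<polyline>` open polyline, #0000ff→cut S845 F919: (83.67,20.16) → (43.37,88.61) → (54.78,70.18) → (91.52,113.14) → (113.60,76.34) → (50.37,81.85)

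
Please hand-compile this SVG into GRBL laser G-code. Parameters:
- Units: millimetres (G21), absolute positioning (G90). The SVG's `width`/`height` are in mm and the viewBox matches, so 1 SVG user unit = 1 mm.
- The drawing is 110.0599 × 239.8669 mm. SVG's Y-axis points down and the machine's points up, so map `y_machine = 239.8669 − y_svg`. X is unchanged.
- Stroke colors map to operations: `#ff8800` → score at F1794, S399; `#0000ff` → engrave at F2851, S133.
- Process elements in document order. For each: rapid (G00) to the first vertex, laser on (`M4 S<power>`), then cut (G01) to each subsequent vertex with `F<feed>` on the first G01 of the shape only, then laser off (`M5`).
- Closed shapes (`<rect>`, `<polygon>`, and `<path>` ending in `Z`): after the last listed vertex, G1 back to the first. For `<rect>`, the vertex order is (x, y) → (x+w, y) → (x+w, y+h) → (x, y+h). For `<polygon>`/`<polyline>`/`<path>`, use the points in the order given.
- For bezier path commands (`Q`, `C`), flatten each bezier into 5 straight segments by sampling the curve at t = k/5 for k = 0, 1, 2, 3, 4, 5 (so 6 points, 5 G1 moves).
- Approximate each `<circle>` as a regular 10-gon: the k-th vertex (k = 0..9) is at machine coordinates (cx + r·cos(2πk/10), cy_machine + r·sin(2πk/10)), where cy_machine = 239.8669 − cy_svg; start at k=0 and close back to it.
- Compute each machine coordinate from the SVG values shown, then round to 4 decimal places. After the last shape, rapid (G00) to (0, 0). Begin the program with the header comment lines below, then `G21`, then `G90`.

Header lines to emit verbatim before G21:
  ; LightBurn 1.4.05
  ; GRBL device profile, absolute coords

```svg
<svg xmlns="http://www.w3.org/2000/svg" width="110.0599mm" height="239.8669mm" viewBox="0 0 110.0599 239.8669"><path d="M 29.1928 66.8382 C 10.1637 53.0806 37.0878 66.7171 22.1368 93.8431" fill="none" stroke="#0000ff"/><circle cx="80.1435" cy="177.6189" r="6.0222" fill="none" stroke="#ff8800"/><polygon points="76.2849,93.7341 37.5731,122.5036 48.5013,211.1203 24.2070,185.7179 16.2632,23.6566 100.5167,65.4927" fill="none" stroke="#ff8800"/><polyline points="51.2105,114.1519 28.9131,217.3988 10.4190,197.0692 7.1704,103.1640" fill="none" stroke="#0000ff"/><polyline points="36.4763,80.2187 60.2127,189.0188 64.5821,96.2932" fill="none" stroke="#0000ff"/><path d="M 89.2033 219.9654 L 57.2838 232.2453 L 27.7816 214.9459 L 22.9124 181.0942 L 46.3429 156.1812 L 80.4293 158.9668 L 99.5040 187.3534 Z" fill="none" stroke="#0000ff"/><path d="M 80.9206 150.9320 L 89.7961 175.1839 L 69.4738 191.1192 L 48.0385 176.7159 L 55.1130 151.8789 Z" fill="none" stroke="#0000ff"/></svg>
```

; LightBurn 1.4.05
; GRBL device profile, absolute coords
G21
G90
G00 X29.1928 Y173.0287
M4 S133
G01 X22.5871 Y178.1072 F2851
G01 X22.7944 Y177.2785
G01 X25.5990 Y171.2101
G01 X26.7850 Y160.5694
G01 X22.1368 Y146.0238
M5
G00 X86.1657 Y62.2480
M4 S399
G01 X85.0156 Y65.7878 F1794
G01 X82.0045 Y67.9755
G01 X78.2825 Y67.9755
G01 X75.2714 Y65.7878
G01 X74.1213 Y62.2480
G01 X75.2714 Y58.7082
G01 X78.2825 Y56.5205
G01 X82.0045 Y56.5205
G01 X85.0156 Y58.7082
G01 X86.1657 Y62.2480
M5
G00 X76.2849 Y146.1328
M4 S399
G01 X37.5731 Y117.3633 F1794
G01 X48.5013 Y28.7466
G01 X24.2070 Y54.1490
G01 X16.2632 Y216.2103
G01 X100.5167 Y174.3742
G01 X76.2849 Y146.1328
M5
G00 X51.2105 Y125.7150
M4 S133
G01 X28.9131 Y22.4681 F2851
G01 X10.4190 Y42.7977
G01 X7.1704 Y136.7029
M5
G00 X36.4763 Y159.6482
M4 S133
G01 X60.2127 Y50.8481 F2851
G01 X64.5821 Y143.5737
M5
G00 X89.2033 Y19.9015
M4 S133
G01 X57.2838 Y7.6216 F2851
G01 X27.7816 Y24.9210
G01 X22.9124 Y58.7727
G01 X46.3429 Y83.6857
G01 X80.4293 Y80.9001
G01 X99.5040 Y52.5135
G01 X89.2033 Y19.9015
M5
G00 X80.9206 Y88.9349
M4 S133
G01 X89.7961 Y64.6830 F2851
G01 X69.4738 Y48.7477
G01 X48.0385 Y63.1510
G01 X55.1130 Y87.9880
G01 X80.9206 Y88.9349
M5
G00 X0.0000 Y0.0000

viewBox `0 0 110.0599 239.8669` with mm width/height → 1 unit = 1 mm. Flip: y_m = 239.8669 − y_svg.

**Shape 1** — `<path>` cubic bezier, stroke `#0000ff` → engrave (S133, F2851). Control points (SVG): P0=(29.1928,66.8382), P1=(10.1637,53.0806), P2=(37.0878,66.7171), P3=(22.1368,93.8431); sampled at t=k/5. Machine vertices: (29.1928,173.0287) → (22.5871,178.1072) → (22.7944,177.2785) → (25.5990,171.2101) → (26.7850,160.5694) → (22.1368,146.0238). Open path.

**Shape 2** — `<circle>` circle, stroke `#ff8800` → score (S399, F1794). Machine vertices: (86.1657,62.2480) → (85.0156,65.7878) → (82.0045,67.9755) → (78.2825,67.9755) → (75.2714,65.7878) → (74.1213,62.2480) → (75.2714,58.7082) → (78.2825,56.5205) → (82.0045,56.5205) → (85.0156,58.7082) → (86.1657,62.2480). Closed: final G1 returns to the first vertex.

**Shape 3** — `<polygon>` closed polygon, stroke `#ff8800` → score (S399, F1794). Machine vertices: (76.2849,146.1328) → (37.5731,117.3633) → (48.5013,28.7466) → (24.2070,54.1490) → (16.2632,216.2103) → (100.5167,174.3742) → (76.2849,146.1328). Closed: final G1 returns to the first vertex.

**Shape 4** — `<polyline>` open polyline, stroke `#0000ff` → engrave (S133, F2851). Machine vertices: (51.2105,125.7150) → (28.9131,22.4681) → (10.4190,42.7977) → (7.1704,136.7029). Open path.

**Shape 5** — `<polyline>` open polyline, stroke `#0000ff` → engrave (S133, F2851). Machine vertices: (36.4763,159.6482) → (60.2127,50.8481) → (64.5821,143.5737). Open path.

**Shape 6** — `<path>` regular polygon, stroke `#0000ff` → engrave (S133, F2851). Machine vertices: (89.2033,19.9015) → (57.2838,7.6216) → (27.7816,24.9210) → (22.9124,58.7727) → (46.3429,83.6857) → (80.4293,80.9001) → (99.5040,52.5135) → (89.2033,19.9015). Closed: final G1 returns to the first vertex.

**Shape 7** — `<path>` regular polygon, stroke `#0000ff` → engrave (S133, F2851). Machine vertices: (80.9206,88.9349) → (89.7961,64.6830) → (69.4738,48.7477) → (48.0385,63.1510) → (55.1130,87.9880) → (80.9206,88.9349). Closed: final G1 returns to the first vertex.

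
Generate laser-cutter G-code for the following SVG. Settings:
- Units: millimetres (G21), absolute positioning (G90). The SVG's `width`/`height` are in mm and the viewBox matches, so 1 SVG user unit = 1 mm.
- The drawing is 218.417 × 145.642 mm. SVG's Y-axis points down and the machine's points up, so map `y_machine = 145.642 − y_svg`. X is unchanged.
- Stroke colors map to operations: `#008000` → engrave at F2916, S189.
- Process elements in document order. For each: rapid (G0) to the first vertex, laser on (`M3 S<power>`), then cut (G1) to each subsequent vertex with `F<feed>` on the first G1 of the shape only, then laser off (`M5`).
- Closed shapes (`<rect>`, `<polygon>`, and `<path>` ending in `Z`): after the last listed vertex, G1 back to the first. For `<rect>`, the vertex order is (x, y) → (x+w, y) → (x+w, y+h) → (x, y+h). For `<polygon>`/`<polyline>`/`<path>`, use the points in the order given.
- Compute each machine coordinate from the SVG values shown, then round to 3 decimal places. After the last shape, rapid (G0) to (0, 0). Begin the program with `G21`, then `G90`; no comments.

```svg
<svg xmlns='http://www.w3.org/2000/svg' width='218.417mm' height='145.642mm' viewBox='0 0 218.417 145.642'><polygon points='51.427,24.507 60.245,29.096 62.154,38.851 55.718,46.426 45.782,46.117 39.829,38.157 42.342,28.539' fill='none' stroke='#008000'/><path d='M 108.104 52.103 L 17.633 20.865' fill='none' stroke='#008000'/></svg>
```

viewBox `0 0 218.417 145.642` with mm width/height → 1 unit = 1 mm. Flip: y_m = 145.642 − y_svg.

**Shape 1** — `<polygon>` regular polygon, stroke `#008000` → engrave (S189, F2916). Machine vertices: (51.427,121.135) → (60.245,116.546) → (62.154,106.791) → (55.718,99.216) → (45.782,99.525) → (39.829,107.485) → (42.342,117.103) → (51.427,121.135). Closed: final G1 returns to the first vertex.

**Shape 2** — `<path>` line segment, stroke `#008000` → engrave (S189, F2916). Machine vertices: (108.104,93.539) → (17.633,124.777). Open path.

G21
G90
G0 X51.427 Y121.135
M3 S189
G1 X60.245 Y116.546 F2916
G1 X62.154 Y106.791
G1 X55.718 Y99.216
G1 X45.782 Y99.525
G1 X39.829 Y107.485
G1 X42.342 Y117.103
G1 X51.427 Y121.135
M5
G0 X108.104 Y93.539
M3 S189
G1 X17.633 Y124.777 F2916
M5
G0 X0.000 Y0.000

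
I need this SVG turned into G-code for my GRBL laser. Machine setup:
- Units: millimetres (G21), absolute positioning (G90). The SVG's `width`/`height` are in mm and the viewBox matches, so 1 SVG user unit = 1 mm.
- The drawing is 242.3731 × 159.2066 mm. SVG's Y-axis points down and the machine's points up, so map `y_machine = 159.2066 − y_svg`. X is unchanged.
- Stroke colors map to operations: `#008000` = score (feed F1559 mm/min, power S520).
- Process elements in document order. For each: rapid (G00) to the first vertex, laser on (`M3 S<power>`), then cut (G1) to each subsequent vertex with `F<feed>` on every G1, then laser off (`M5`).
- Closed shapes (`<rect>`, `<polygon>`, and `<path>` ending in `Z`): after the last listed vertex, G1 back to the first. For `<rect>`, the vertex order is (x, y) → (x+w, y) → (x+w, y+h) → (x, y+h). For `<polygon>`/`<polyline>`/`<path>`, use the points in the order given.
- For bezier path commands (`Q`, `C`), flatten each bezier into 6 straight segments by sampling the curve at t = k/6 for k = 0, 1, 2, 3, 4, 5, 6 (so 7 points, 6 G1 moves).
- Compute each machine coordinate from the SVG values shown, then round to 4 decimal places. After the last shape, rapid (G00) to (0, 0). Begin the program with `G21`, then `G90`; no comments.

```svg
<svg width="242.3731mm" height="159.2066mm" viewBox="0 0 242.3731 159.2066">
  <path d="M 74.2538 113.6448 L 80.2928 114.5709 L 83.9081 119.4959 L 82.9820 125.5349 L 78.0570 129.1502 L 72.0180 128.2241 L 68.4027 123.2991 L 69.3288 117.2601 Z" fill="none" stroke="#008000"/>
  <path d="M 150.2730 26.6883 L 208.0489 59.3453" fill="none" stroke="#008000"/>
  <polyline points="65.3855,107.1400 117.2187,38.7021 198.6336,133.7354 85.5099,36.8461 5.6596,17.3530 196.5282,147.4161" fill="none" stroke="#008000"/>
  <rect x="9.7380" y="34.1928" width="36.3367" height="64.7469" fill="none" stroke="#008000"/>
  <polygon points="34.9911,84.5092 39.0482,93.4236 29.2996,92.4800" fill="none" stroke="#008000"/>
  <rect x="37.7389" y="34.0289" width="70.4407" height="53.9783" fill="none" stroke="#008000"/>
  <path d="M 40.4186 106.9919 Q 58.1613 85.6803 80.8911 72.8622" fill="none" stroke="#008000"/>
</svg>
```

Since the viewBox matches the mm dimensions, user units are millimetres directly. The only transform is the Y-flip y_m = 159.2066 − y_svg.

Shape 1 is a regular polygon drawn with `<path>`. Its stroke #008000 means score at S520, F1559. After flipping Y the toolpath is (74.2538,45.5618) → (80.2928,44.6357) → (83.9081,39.7107) → (82.9820,33.6717) → (78.0570,30.0564) → (72.0180,30.9825) → (68.4027,35.9075) → (69.3288,41.9465) → (74.2538,45.5618), returning to the start.

Shape 2 is a line segment drawn with `<path>`. Its stroke #008000 means score at S520, F1559. After flipping Y the toolpath is (150.2730,132.5183) → (208.0489,99.8613).

Shape 3 is a open polyline drawn with `<polyline>`. Its stroke #008000 means score at S520, F1559. After flipping Y the toolpath is (65.3855,52.0666) → (117.2187,120.5045) → (198.6336,25.4712) → (85.5099,122.3605) → (5.6596,141.8536) → (196.5282,11.7905).

Shape 4 is a rectangle drawn with `<rect>`. Its stroke #008000 means score at S520, F1559. After flipping Y the toolpath is (9.7380,125.0138) → (46.0747,125.0138) → (46.0747,60.2669) → (9.7380,60.2669) → (9.7380,125.0138), returning to the start.

Shape 5 is a regular polygon drawn with `<polygon>`. Its stroke #008000 means score at S520, F1559. After flipping Y the toolpath is (34.9911,74.6974) → (39.0482,65.7830) → (29.2996,66.7266) → (34.9911,74.6974), returning to the start.

Shape 6 is a rectangle drawn with `<rect>`. Its stroke #008000 means score at S520, F1559. After flipping Y the toolpath is (37.7389,125.1777) → (108.1796,125.1777) → (108.1796,71.1994) → (37.7389,71.1994) → (37.7389,125.1777), returning to the start.

Shape 7 is a quadratic bezier drawn with `<path>`. Its stroke #008000 means score at S520, F1559. After flipping Y the toolpath is (40.4186,52.2147) → (46.4714,59.0826) → (52.8012,65.4787) → (59.4081,71.4029) → (66.2920,76.8553) → (73.4530,81.8358) → (80.8911,86.3444).

G21
G90
G00 X74.2538 Y45.5618
M3 S520
G1 X80.2928 Y44.6357 F1559
G1 X83.9081 Y39.7107 F1559
G1 X82.9820 Y33.6717 F1559
G1 X78.0570 Y30.0564 F1559
G1 X72.0180 Y30.9825 F1559
G1 X68.4027 Y35.9075 F1559
G1 X69.3288 Y41.9465 F1559
G1 X74.2538 Y45.5618 F1559
M5
G00 X150.2730 Y132.5183
M3 S520
G1 X208.0489 Y99.8613 F1559
M5
G00 X65.3855 Y52.0666
M3 S520
G1 X117.2187 Y120.5045 F1559
G1 X198.6336 Y25.4712 F1559
G1 X85.5099 Y122.3605 F1559
G1 X5.6596 Y141.8536 F1559
G1 X196.5282 Y11.7905 F1559
M5
G00 X9.7380 Y125.0138
M3 S520
G1 X46.0747 Y125.0138 F1559
G1 X46.0747 Y60.2669 F1559
G1 X9.7380 Y60.2669 F1559
G1 X9.7380 Y125.0138 F1559
M5
G00 X34.9911 Y74.6974
M3 S520
G1 X39.0482 Y65.7830 F1559
G1 X29.2996 Y66.7266 F1559
G1 X34.9911 Y74.6974 F1559
M5
G00 X37.7389 Y125.1777
M3 S520
G1 X108.1796 Y125.1777 F1559
G1 X108.1796 Y71.1994 F1559
G1 X37.7389 Y71.1994 F1559
G1 X37.7389 Y125.1777 F1559
M5
G00 X40.4186 Y52.2147
M3 S520
G1 X46.4714 Y59.0826 F1559
G1 X52.8012 Y65.4787 F1559
G1 X59.4081 Y71.4029 F1559
G1 X66.2920 Y76.8553 F1559
G1 X73.4530 Y81.8358 F1559
G1 X80.8911 Y86.3444 F1559
M5
G00 X0.0000 Y0.0000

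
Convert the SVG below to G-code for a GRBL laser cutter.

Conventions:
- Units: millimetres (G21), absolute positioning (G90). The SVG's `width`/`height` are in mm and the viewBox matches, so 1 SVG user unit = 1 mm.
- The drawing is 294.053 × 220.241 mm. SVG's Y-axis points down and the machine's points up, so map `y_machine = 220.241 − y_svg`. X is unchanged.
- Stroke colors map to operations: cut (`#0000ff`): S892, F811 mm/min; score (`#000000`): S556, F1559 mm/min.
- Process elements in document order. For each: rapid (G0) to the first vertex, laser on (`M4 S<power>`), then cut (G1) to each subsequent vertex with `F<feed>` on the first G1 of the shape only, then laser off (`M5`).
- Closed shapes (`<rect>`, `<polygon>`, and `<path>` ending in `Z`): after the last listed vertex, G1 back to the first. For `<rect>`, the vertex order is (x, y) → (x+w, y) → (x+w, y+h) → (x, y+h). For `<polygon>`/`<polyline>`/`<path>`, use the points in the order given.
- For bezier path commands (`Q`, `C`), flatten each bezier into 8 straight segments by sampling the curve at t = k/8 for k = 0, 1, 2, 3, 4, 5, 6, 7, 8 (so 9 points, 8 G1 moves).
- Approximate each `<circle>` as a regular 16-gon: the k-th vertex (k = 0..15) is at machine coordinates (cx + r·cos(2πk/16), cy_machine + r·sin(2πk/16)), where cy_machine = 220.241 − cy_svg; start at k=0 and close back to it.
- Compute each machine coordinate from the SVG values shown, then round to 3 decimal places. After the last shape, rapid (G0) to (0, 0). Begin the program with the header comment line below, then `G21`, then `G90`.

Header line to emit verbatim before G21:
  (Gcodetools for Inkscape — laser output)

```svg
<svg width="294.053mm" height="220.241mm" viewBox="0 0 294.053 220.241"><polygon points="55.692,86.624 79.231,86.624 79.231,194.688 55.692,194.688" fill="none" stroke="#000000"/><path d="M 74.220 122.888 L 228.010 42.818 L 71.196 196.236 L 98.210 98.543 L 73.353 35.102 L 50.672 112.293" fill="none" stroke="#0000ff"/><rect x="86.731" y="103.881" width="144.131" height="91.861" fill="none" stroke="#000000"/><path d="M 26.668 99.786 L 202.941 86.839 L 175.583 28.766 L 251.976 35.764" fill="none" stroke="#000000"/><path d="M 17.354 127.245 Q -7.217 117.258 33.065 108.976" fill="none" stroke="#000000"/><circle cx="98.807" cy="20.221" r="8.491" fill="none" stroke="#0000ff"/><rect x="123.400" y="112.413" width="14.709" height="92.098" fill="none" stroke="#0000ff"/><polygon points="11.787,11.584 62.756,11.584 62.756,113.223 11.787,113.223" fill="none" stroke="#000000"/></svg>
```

1 u = 1 mm; y_m = 220.241 − y.

[1] `<polygon>` rectangle, #000000→score S556 F1559: (55.692,133.617) → (79.231,133.617) → (79.231,25.553) → (55.692,25.553) → (55.692,133.617) (closed)

[2] `<path>` open polyline, #0000ff→cut S892 F811: (74.220,97.353) → (228.010,177.423) → (71.196,24.005) → (98.210,121.698) → (73.353,185.139) → (50.672,107.948)

[3] `<rect>` rectangle, #000000→score S556 F1559: (86.731,116.360) → (230.862,116.360) → (230.862,24.499) → (86.731,24.499) → (86.731,116.360) (closed)

[4] `<path>` open polyline, #000000→score S556 F1559: (26.668,120.455) → (202.941,133.402) → (175.583,191.475) → (251.976,184.477)

[5] `<path>` quadratic bezier, #000000→score S556 F1559: (17.354,92.996) → (12.225,95.466) → (9.122,97.883) → (8.046,100.246) → (8.996,102.557) → (11.973,104.814) → (16.977,107.017) → (24.008,109.168) → (33.065,111.265)

[6] `<circle>` circle, #0000ff→cut S892 F811: (107.298,200.020) → (106.652,203.269) → (104.811,206.024) → (102.056,207.865) → (98.807,208.511) → (95.558,207.865) → (92.803,206.024) → (90.962,203.269) → (90.316,200.020) → (90.962,196.771) → (92.803,194.016) → (95.558,192.175) → (98.807,191.529) → (102.056,192.175) → (104.811,194.016) → (106.652,196.771) → (107.298,200.020) (closed)

[7] `<rect>` rectangle, #0000ff→cut S892 F811: (123.400,107.828) → (138.109,107.828) → (138.109,15.730) → (123.400,15.730) → (123.400,107.828) (closed)

[8] `<polygon>` rectangle, #000000→score S556 F1559: (11.787,208.657) → (62.756,208.657) → (62.756,107.018) → (11.787,107.018) → (11.787,208.657) (closed)

(Gcodetools for Inkscape — laser output)
G21
G90
G0 X55.692 Y133.617
M4 S556
G1 X79.231 Y133.617 F1559
G1 X79.231 Y25.553
G1 X55.692 Y25.553
G1 X55.692 Y133.617
M5
G0 X74.220 Y97.353
M4 S892
G1 X228.010 Y177.423 F811
G1 X71.196 Y24.005
G1 X98.210 Y121.698
G1 X73.353 Y185.139
G1 X50.672 Y107.948
M5
G0 X86.731 Y116.360
M4 S556
G1 X230.862 Y116.360 F1559
G1 X230.862 Y24.499
G1 X86.731 Y24.499
G1 X86.731 Y116.360
M5
G0 X26.668 Y120.455
M4 S556
G1 X202.941 Y133.402 F1559
G1 X175.583 Y191.475
G1 X251.976 Y184.477
M5
G0 X17.354 Y92.996
M4 S556
G1 X12.225 Y95.466 F1559
G1 X9.122 Y97.883
G1 X8.046 Y100.246
G1 X8.996 Y102.557
G1 X11.973 Y104.814
G1 X16.977 Y107.017
G1 X24.008 Y109.168
G1 X33.065 Y111.265
M5
G0 X107.298 Y200.020
M4 S892
G1 X106.652 Y203.269 F811
G1 X104.811 Y206.024
G1 X102.056 Y207.865
G1 X98.807 Y208.511
G1 X95.558 Y207.865
G1 X92.803 Y206.024
G1 X90.962 Y203.269
G1 X90.316 Y200.020
G1 X90.962 Y196.771
G1 X92.803 Y194.016
G1 X95.558 Y192.175
G1 X98.807 Y191.529
G1 X102.056 Y192.175
G1 X104.811 Y194.016
G1 X106.652 Y196.771
G1 X107.298 Y200.020
M5
G0 X123.400 Y107.828
M4 S892
G1 X138.109 Y107.828 F811
G1 X138.109 Y15.730
G1 X123.400 Y15.730
G1 X123.400 Y107.828
M5
G0 X11.787 Y208.657
M4 S556
G1 X62.756 Y208.657 F1559
G1 X62.756 Y107.018
G1 X11.787 Y107.018
G1 X11.787 Y208.657
M5
G0 X0.000 Y0.000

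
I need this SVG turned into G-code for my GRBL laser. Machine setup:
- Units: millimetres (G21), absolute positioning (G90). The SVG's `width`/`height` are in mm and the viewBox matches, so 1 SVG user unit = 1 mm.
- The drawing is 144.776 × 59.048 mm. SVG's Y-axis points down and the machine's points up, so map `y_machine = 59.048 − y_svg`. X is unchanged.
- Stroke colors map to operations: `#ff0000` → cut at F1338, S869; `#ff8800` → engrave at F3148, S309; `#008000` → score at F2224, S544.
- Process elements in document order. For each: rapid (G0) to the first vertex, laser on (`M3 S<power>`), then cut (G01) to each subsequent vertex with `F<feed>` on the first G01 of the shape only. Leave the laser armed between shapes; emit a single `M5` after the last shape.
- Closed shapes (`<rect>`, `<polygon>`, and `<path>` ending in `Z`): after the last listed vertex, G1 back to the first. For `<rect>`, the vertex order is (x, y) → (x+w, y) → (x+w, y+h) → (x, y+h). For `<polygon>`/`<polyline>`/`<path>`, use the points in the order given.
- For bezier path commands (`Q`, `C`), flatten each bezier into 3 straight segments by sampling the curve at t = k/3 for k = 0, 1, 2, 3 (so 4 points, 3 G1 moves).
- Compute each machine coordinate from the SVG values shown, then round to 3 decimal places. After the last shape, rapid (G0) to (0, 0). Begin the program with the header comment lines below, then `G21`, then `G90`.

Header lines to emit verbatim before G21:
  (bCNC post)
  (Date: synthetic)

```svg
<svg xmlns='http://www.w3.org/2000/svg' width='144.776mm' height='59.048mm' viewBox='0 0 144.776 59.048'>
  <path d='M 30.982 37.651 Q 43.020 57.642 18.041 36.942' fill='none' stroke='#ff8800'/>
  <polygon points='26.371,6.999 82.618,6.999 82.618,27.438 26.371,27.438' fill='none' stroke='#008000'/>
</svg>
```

(bCNC post)
(Date: synthetic)
G21
G90
G0 X30.982 Y21.397
M3 S309
G01 X34.894 Y12.591 F3148
G01 X30.581 Y12.827
G01 X18.041 Y22.106
G0 X26.371 Y52.049
M3 S544
G01 X82.618 Y52.049 F2224
G01 X82.618 Y31.610
G01 X26.371 Y31.610
G01 X26.371 Y52.049
M5
G0 X0.000 Y0.000

viewBox `0 0 144.776 59.048` with mm width/height → 1 unit = 1 mm. Flip: y_m = 59.048 − y_svg.

**Shape 1** — `<path>` quadratic bezier, stroke `#ff8800` → engrave (S309, F3148). Control points (SVG): P0=(30.982,37.651), P1=(43.020,57.642), P2=(18.041,36.942); sampled at t=k/3. Machine vertices: (30.982,21.397) → (34.894,12.591) → (30.581,12.827) → (18.041,22.106). Open path.

**Shape 2** — `<polygon>` rectangle, stroke `#008000` → score (S544, F2224). Machine vertices: (26.371,52.049) → (82.618,52.049) → (82.618,31.610) → (26.371,31.610) → (26.371,52.049). Closed: final G1 returns to the first vertex.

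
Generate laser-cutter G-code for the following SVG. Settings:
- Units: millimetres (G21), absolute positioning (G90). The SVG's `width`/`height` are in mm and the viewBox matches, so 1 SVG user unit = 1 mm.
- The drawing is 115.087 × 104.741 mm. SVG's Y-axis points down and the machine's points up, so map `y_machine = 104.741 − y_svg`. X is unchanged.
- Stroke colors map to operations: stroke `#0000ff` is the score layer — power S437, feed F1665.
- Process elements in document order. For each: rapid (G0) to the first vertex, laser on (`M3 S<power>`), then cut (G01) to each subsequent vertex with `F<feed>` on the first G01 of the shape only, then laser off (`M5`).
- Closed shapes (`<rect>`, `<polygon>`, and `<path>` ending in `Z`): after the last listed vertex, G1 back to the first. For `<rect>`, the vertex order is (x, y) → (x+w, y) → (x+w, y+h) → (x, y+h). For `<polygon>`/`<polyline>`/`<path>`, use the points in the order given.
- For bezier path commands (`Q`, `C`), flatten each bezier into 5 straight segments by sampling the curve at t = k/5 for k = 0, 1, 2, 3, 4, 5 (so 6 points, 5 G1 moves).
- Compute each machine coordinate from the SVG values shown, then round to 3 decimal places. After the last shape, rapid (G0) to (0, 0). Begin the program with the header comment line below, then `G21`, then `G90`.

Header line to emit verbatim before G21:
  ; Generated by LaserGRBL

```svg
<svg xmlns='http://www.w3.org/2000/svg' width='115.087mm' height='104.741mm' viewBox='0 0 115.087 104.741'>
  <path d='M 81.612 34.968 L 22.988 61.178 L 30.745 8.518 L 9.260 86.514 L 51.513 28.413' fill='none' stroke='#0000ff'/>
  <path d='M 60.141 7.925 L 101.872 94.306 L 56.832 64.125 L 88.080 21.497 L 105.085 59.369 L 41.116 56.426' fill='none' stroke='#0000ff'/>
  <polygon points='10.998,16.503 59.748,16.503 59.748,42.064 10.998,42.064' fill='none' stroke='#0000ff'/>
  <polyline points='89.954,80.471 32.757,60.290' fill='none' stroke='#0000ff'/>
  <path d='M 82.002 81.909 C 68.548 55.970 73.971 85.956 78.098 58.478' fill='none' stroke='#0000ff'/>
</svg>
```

1 u = 1 mm; y_m = 104.741 − y.

[1] `<path>` open polyline, #0000ff→score S437 F1665: (81.612,69.773) → (22.988,43.563) → (30.745,96.223) → (9.260,18.227) → (51.513,76.328)

[2] `<path>` open polyline, #0000ff→score S437 F1665: (60.141,96.816) → (101.872,10.435) → (56.832,40.616) → (88.080,83.244) → (105.085,45.372) → (41.116,48.315)

[3] `<polygon>` rectangle, #0000ff→score S437 F1665: (10.998,88.238) → (59.748,88.238) → (59.748,62.677) → (10.998,62.677) → (10.998,88.238) (closed)

[4] `<polyline>` line segment, #0000ff→score S437 F1665: (89.954,24.270) → (32.757,44.451)

[5] `<path>` cubic bezier, #0000ff→score S437 F1665: (82.002,22.832) → (76.033,32.592) → (73.627,34.372) → (73.815,33.615) → (75.628,35.765) → (78.098,46.263)

; Generated by LaserGRBL
G21
G90
G0 X81.612 Y69.773
M3 S437
G01 X22.988 Y43.563 F1665
G01 X30.745 Y96.223
G01 X9.260 Y18.227
G01 X51.513 Y76.328
M5
G0 X60.141 Y96.816
M3 S437
G01 X101.872 Y10.435 F1665
G01 X56.832 Y40.616
G01 X88.080 Y83.244
G01 X105.085 Y45.372
G01 X41.116 Y48.315
M5
G0 X10.998 Y88.238
M3 S437
G01 X59.748 Y88.238 F1665
G01 X59.748 Y62.677
G01 X10.998 Y62.677
G01 X10.998 Y88.238
M5
G0 X89.954 Y24.270
M3 S437
G01 X32.757 Y44.451 F1665
M5
G0 X82.002 Y22.832
M3 S437
G01 X76.033 Y32.592 F1665
G01 X73.627 Y34.372
G01 X73.815 Y33.615
G01 X75.628 Y35.765
G01 X78.098 Y46.263
M5
G0 X0.000 Y0.000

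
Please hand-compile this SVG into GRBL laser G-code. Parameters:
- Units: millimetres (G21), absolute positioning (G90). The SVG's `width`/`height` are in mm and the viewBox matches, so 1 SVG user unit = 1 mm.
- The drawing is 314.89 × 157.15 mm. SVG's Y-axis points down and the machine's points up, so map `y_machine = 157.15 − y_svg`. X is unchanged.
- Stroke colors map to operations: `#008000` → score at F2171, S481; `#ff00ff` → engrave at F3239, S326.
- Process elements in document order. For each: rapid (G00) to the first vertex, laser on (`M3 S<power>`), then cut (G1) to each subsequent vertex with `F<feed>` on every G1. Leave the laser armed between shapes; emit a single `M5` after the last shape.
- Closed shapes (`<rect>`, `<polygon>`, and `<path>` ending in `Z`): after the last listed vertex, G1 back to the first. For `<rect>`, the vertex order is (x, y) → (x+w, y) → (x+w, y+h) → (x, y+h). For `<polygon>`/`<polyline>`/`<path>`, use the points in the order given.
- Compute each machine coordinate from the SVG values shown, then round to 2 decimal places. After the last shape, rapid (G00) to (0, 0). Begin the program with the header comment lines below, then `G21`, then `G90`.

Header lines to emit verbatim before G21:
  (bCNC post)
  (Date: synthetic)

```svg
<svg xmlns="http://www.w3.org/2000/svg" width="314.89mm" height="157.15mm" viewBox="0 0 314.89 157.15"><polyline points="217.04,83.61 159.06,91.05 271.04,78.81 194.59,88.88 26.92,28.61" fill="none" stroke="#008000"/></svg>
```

(bCNC post)
(Date: synthetic)
G21
G90
G00 X217.04 Y73.54
M3 S481
G1 X159.06 Y66.10 F2171
G1 X271.04 Y78.34 F2171
G1 X194.59 Y68.27 F2171
G1 X26.92 Y128.54 F2171
M5
G00 X0.00 Y0.00

1 u = 1 mm; y_m = 157.15 − y.

[1] `<polyline>` open polyline, #008000→score S481 F2171: (217.04,73.54) → (159.06,66.10) → (271.04,78.34) → (194.59,68.27) → (26.92,128.54)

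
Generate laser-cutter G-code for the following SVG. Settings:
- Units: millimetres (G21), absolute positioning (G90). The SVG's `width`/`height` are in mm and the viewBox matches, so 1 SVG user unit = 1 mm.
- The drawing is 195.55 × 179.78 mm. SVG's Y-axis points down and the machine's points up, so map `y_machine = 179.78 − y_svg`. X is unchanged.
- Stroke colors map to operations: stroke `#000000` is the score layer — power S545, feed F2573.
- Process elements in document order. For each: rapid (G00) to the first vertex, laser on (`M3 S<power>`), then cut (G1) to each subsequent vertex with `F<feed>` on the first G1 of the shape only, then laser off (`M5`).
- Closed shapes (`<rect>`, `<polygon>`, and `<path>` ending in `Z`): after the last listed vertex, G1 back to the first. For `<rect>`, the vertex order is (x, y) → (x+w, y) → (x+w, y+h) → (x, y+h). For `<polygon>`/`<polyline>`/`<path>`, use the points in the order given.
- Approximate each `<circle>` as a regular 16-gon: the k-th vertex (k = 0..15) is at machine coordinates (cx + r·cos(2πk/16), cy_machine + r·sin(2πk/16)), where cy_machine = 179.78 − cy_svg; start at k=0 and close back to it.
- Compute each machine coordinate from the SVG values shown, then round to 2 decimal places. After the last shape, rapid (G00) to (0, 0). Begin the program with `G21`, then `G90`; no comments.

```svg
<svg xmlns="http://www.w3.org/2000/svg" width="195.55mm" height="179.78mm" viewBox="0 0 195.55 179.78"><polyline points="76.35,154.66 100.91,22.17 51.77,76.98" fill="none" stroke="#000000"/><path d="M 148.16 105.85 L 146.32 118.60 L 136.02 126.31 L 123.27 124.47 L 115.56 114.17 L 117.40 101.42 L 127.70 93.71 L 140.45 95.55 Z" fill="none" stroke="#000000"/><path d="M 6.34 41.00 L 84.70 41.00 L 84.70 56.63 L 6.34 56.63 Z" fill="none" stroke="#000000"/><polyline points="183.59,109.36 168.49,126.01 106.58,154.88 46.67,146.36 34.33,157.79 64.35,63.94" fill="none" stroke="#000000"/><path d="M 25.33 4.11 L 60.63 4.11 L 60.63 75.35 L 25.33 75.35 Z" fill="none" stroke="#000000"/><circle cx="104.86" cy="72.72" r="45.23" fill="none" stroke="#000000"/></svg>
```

G21
G90
G00 X76.35 Y25.12
M3 S545
G1 X100.91 Y157.61 F2573
G1 X51.77 Y102.80
M5
G00 X148.16 Y73.93
M3 S545
G1 X146.32 Y61.18 F2573
G1 X136.02 Y53.47
G1 X123.27 Y55.31
G1 X115.56 Y65.61
G1 X117.40 Y78.36
G1 X127.70 Y86.07
G1 X140.45 Y84.23
G1 X148.16 Y73.93
M5
G00 X6.34 Y138.78
M3 S545
G1 X84.70 Y138.78 F2573
G1 X84.70 Y123.15
G1 X6.34 Y123.15
G1 X6.34 Y138.78
M5
G00 X183.59 Y70.42
M3 S545
G1 X168.49 Y53.77 F2573
G1 X106.58 Y24.90
G1 X46.67 Y33.42
G1 X34.33 Y21.99
G1 X64.35 Y115.84
M5
G00 X25.33 Y175.67
M3 S545
G1 X60.63 Y175.67 F2573
G1 X60.63 Y104.43
G1 X25.33 Y104.43
G1 X25.33 Y175.67
M5
G00 X150.09 Y107.06
M3 S545
G1 X146.65 Y124.37 F2573
G1 X136.84 Y139.04
G1 X122.17 Y148.85
G1 X104.86 Y152.29
G1 X87.55 Y148.85
G1 X72.88 Y139.04
G1 X63.07 Y124.37
G1 X59.63 Y107.06
G1 X63.07 Y89.75
G1 X72.88 Y75.08
G1 X87.55 Y65.27
G1 X104.86 Y61.83
G1 X122.17 Y65.27
G1 X136.84 Y75.08
G1 X146.65 Y89.75
G1 X150.09 Y107.06
M5
G00 X0.00 Y0.00

viewBox `0 0 195.55 179.78` with mm width/height → 1 unit = 1 mm. Flip: y_m = 179.78 − y_svg.

**Shape 1** — `<polyline>` open polyline, stroke `#000000` → score (S545, F2573). Machine vertices: (76.35,25.12) → (100.91,157.61) → (51.77,102.80). Open path.

**Shape 2** — `<path>` regular polygon, stroke `#000000` → score (S545, F2573). Machine vertices: (148.16,73.93) → (146.32,61.18) → (136.02,53.47) → (123.27,55.31) → (115.56,65.61) → (117.40,78.36) → (127.70,86.07) → (140.45,84.23) → (148.16,73.93). Closed: final G1 returns to the first vertex.

**Shape 3** — `<path>` rectangle, stroke `#000000` → score (S545, F2573). Machine vertices: (6.34,138.78) → (84.70,138.78) → (84.70,123.15) → (6.34,123.15) → (6.34,138.78). Closed: final G1 returns to the first vertex.

**Shape 4** — `<polyline>` open polyline, stroke `#000000` → score (S545, F2573). Machine vertices: (183.59,70.42) → (168.49,53.77) → (106.58,24.90) → (46.67,33.42) → (34.33,21.99) → (64.35,115.84). Open path.

**Shape 5** — `<path>` rectangle, stroke `#000000` → score (S545, F2573). Machine vertices: (25.33,175.67) → (60.63,175.67) → (60.63,104.43) → (25.33,104.43) → (25.33,175.67). Closed: final G1 returns to the first vertex.

**Shape 6** — `<circle>` circle, stroke `#000000` → score (S545, F2573). Machine vertices: (150.09,107.06) → (146.65,124.37) → (136.84,139.04) → (122.17,148.85) → (104.86,152.29) → (87.55,148.85) → (72.88,139.04) → (63.07,124.37) → (59.63,107.06) → (63.07,89.75) → (72.88,75.08) → (87.55,65.27) → (104.86,61.83) → (122.17,65.27) → (136.84,75.08) → (146.65,89.75) → (150.09,107.06). Closed: final G1 returns to the first vertex.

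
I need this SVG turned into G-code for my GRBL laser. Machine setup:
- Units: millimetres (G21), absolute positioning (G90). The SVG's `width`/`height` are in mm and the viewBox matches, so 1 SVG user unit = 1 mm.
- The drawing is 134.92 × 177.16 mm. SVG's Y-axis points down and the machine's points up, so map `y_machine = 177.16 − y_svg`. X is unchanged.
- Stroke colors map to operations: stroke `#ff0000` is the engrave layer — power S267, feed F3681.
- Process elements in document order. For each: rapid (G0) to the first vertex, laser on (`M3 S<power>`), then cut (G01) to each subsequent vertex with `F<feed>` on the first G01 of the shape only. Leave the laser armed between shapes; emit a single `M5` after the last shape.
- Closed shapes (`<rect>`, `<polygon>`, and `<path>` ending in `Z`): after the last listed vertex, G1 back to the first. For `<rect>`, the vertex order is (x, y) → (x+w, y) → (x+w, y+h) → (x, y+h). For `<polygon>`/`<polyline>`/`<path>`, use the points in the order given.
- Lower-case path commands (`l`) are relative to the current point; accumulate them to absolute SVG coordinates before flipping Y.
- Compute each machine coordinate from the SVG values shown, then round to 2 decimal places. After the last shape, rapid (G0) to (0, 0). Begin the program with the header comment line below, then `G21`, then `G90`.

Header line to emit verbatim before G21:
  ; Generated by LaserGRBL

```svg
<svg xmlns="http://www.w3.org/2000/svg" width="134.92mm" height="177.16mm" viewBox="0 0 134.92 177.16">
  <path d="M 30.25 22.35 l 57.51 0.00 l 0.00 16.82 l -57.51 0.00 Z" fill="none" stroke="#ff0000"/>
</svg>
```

; Generated by LaserGRBL
G21
G90
G0 X30.25 Y154.81
M3 S267
G01 X87.76 Y154.81 F3681
G01 X87.76 Y137.99
G01 X30.25 Y137.99
G01 X30.25 Y154.81
M5
G0 X0.00 Y0.00

Since the viewBox matches the mm dimensions, user units are millimetres directly. The only transform is the Y-flip y_m = 177.16 − y_svg.

Shape 1 is a rectangle drawn with `<path>`. Its stroke #ff0000 means engrave at S267, F3681. After flipping Y the toolpath is (30.25,154.81) → (87.76,154.81) → (87.76,137.99) → (30.25,137.99) → (30.25,154.81), returning to the start.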